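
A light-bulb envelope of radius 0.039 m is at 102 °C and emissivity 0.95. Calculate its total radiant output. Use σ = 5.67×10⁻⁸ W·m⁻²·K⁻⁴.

A = 4πr² = 4π × (0.039)² = 0.0191 m².
102 °C = 375 K.
Stefan–Boltzmann: P = εσAT⁴ = 0.95 × 5.67×10⁻⁸ × 0.0191 × (375)⁴ = 0.95 × 5.67×10⁻⁸ × 0.0191 × 1.98×10^10.
P = 20.4 W.

P ≈ 20.4 W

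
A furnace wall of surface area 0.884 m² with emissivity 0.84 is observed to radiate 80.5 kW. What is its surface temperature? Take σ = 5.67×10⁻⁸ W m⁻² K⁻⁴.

From P = εσAT⁴, T = (P / εσA)^(1/4) = (80500 / (0.84 × 5.67×10⁻⁸ × 0.884))^(1/4).
T = (1.91×10^12)^(1/4) = 1180 K.

T ≈ 1180 K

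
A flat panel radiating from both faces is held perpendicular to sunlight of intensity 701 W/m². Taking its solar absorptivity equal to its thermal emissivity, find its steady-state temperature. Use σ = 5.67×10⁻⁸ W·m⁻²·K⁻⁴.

T ≈ 280 K

Absorbed flux αS = emitted flux 2εσT⁴ per unit area; with α = ε this gives T = (S/2σ)^(1/4).
T = (701 / (2 × 5.67×10⁻⁸))^(1/4) = (6.18×10^9)^(1/4).
T = 280 K.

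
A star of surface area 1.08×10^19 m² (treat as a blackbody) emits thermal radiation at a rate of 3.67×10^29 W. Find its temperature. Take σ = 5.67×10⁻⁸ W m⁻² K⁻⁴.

From P = σAT⁴, T = (P / σA)^(1/4) = (3.67×10^29 / (5.67×10⁻⁸ × 1.08×10^19))^(1/4).
T = (5.99×10^17)^(1/4) = 27800 K.

T ≈ 27800 K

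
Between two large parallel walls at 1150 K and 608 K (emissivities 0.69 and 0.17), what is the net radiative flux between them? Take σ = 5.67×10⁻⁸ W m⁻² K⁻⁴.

For two large parallel gray plates, q = σ(T₁⁴ − T₂⁴) / (1/ε₁ + 1/ε₂ − 1).
1/ε₁ + 1/ε₂ − 1 = 1/0.69 + 1/0.17 − 1 = 6.332.
T₁⁴ − T₂⁴ = 1.75×10^12 − 1.37×10^11 = 1.61×10^12 K⁴.
q = 5.67×10⁻⁸ × 1.61×10^12 / 6.332 = 14400 W/m².

q ≈ 14400 W/m²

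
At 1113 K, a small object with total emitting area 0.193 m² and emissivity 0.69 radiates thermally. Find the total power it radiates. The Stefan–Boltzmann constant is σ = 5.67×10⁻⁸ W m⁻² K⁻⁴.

P ≈ 11600 W

P = εσAT⁴ = 0.69 × 5.67×10⁻⁸ × 0.193 × (1113)⁴ = 0.69 × 5.67×10⁻⁸ × 0.193 × 1.53×10^12.
P = 11600 W.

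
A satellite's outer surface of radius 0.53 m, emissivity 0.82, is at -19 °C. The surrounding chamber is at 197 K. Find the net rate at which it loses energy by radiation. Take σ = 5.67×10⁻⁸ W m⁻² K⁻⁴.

A = 4πr² = 4π × (0.53)² = 3.53 m².
Convert: -19 °C = 254 K.
Q = εσA(T⁴ − T_s⁴). T⁴ − T_s⁴ = (254)⁴ − (197)⁴ = 4.16×10^9 − 1.51×10^9 = 2.66×10^9 K⁴.
Q = 0.82 × 5.67×10⁻⁸ × 3.53 × 2.66×10^9 = 436 W.

Q ≈ 436 W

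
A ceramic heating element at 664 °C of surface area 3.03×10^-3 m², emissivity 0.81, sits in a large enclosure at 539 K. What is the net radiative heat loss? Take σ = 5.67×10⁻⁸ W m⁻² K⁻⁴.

Q ≈ 95.5 W

Convert: 664 °C = 937 K.
Q = εσA(T⁴ − T_s⁴). T⁴ − T_s⁴ = (937)⁴ − (539)⁴ = 7.71×10^11 − 8.44×10^10 = 6.86×10^11 K⁴.
Q = 0.81 × 5.67×10⁻⁸ × 3.03×10^-3 × 6.86×10^11 = 95.5 W.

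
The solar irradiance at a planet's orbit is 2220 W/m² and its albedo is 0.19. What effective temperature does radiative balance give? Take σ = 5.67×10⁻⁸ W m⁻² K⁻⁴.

T ≈ 298 K

Power absorbed = (1−a)S·πR²; power emitted = 4πR²σT⁴. Equating and cancelling πR²:
T = ((1−a)S / 4σ)^(1/4) = (1800 / (4 × 5.67×10⁻⁸))^(1/4) = (7.93×10^9)^(1/4).
T = 298 K.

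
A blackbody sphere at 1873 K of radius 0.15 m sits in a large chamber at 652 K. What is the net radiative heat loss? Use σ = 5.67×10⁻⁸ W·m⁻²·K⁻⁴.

Q ≈ 1.94×10^5 W

A = 4πr² = 4π × (0.15)² = 0.283 m².
Q = σA(T⁴ − T_s⁴). T⁴ − T_s⁴ = (1873)⁴ − (652)⁴ = 1.23×10^13 − 1.81×10^11 = 1.21×10^13 K⁴.
Q = 5.67×10⁻⁸ × 0.283 × 1.21×10^13 = 1.94×10^5 W.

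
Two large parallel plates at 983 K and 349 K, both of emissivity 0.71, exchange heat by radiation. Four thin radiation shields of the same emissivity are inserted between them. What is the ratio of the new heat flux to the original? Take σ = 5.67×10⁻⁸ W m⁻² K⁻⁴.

ratio ≈ 0.200

With N identical shields there are N+1 = 5 gaps in series, each with the same radiative resistance, so the flux falls to 1/(N+1) of its unshielded value.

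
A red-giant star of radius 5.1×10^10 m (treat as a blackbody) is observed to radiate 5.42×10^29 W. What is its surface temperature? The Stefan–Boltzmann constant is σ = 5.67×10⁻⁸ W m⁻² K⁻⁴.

A = 4πr² = 4π × (5.1×10^10)² = 3.27×10^22 m².
From P = σAT⁴, T = (P / σA)^(1/4) = (5.42×10^29 / (5.67×10⁻⁸ × 3.27×10^22))^(1/4).
T = (2.92×10^14)^(1/4) = 4140 K.

T ≈ 4140 K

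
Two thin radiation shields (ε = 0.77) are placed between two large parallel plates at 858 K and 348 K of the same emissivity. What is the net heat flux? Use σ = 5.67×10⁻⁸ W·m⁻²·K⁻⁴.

q ≈ 6240 W/m²

Each of the 3 gaps contributes resistance (2/ε − 1) = 2/0.77 − 1 = 1.597; total = 4.792.
q = σ(T₁⁴ − T₂⁴) / 4.792 = 5.67×10⁻⁸ × 5.27×10^11 / 4.792 = 6240 W/m².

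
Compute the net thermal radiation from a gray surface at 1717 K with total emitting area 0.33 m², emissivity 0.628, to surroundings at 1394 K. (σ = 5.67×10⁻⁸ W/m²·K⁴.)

Q = εσA(T⁴ − T_s⁴). T⁴ − T_s⁴ = (1717)⁴ − (1394)⁴ = 8.69×10^12 − 3.78×10^12 = 4.92×10^12 K⁴.
Q = 0.628 × 5.67×10⁻⁸ × 0.330 × 4.92×10^12 = 57800 W.

Q ≈ 57800 W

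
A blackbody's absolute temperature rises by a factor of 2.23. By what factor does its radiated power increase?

factor ≈ 24.7

P ∝ T⁴, so the power scales as (2.23)⁴ = 24.7.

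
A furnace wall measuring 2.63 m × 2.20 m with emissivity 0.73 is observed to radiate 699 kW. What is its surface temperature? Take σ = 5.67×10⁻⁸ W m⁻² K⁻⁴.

T ≈ 1310 K

A = 2.63 × 2.20 = 5.79 m².
From P = εσAT⁴, T = (P / εσA)^(1/4) = (6.99×10^5 / (0.73 × 5.67×10⁻⁸ × 5.79))^(1/4).
T = (2.92×10^12)^(1/4) = 1310 K.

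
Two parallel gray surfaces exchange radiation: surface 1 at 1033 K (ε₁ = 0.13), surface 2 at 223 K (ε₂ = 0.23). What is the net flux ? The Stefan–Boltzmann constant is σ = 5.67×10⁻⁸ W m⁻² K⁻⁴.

For two large parallel gray plates, q = σ(T₁⁴ − T₂⁴) / (1/ε₁ + 1/ε₂ − 1).
1/ε₁ + 1/ε₂ − 1 = 1/0.13 + 1/0.23 − 1 = 11.04.
T₁⁴ − T₂⁴ = 1.14×10^12 − 2.47×10^9 = 1.14×10^12 K⁴.
q = 5.67×10⁻⁸ × 1.14×10^12 / 11.04 = 5840 W/m².

q ≈ 5840 W/m²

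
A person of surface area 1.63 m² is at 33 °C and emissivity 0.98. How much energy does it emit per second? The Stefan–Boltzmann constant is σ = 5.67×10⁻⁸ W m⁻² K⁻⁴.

P ≈ 794 W

33 °C = 306 K.
Stefan–Boltzmann: P = εσAT⁴ = 0.98 × 5.67×10⁻⁸ × 1.63 × (306)⁴ = 0.98 × 5.67×10⁻⁸ × 1.63 × 8.77×10^9.
P = 794 W.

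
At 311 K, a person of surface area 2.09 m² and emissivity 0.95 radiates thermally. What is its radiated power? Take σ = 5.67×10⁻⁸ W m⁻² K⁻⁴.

P ≈ 1050 W

P = εσAT⁴ = 0.95 × 5.67×10⁻⁸ × 2.09 × (311)⁴ = 0.95 × 5.67×10⁻⁸ × 2.09 × 9.35×10^9.
P = 1050 W.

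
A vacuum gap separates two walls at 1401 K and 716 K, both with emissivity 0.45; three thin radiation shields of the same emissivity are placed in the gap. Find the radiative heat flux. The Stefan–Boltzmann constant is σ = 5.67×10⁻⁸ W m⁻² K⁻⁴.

q ≈ 14800 W/m²

Each of the 4 gaps contributes resistance (2/ε − 1) = 2/0.45 − 1 = 3.444; total = 13.78.
q = σ(T₁⁴ − T₂⁴) / 13.78 = 5.67×10⁻⁸ × 3.59×10^12 / 13.78 = 14800 W/m².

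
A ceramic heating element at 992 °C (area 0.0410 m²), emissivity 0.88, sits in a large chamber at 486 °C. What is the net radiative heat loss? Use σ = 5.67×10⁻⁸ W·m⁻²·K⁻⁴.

Convert: 992 °C = 1265 K; 486 °C = 759 K.
Q = εσA(T⁴ − T_s⁴). T⁴ − T_s⁴ = (1265)⁴ − (759)⁴ = 2.56×10^12 − 3.32×10^11 = 2.23×10^12 K⁴.
Q = 0.88 × 5.67×10⁻⁸ × 0.0410 × 2.23×10^12 = 4560 W.

Q ≈ 4560 W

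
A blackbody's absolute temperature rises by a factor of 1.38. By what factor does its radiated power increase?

P ∝ T⁴, so the power scales as (1.38)⁴ = 3.63.

factor ≈ 3.63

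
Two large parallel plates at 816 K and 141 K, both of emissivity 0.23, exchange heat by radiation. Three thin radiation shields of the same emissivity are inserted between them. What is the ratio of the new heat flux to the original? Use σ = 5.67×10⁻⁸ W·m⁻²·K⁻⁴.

ratio ≈ 0.250

With N identical shields there are N+1 = 4 gaps in series, each with the same radiative resistance, so the flux falls to 1/(N+1) of its unshielded value.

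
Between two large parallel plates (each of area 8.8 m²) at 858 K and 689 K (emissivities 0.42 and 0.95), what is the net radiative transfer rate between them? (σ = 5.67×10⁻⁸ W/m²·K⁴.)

For two large parallel gray plates, q = σ(T₁⁴ − T₂⁴) / (1/ε₁ + 1/ε₂ − 1).
1/ε₁ + 1/ε₂ − 1 = 1/0.42 + 1/0.95 − 1 = 2.434.
T₁⁴ − T₂⁴ = 5.42×10^11 − 2.25×10^11 = 3.17×10^11 K⁴.
q = 5.67×10⁻⁸ × 3.17×10^11 / 2.434 = 7380 W/m².
Q = q·A = 7380 × 8.8 = 64900 W.

Q ≈ 64900 W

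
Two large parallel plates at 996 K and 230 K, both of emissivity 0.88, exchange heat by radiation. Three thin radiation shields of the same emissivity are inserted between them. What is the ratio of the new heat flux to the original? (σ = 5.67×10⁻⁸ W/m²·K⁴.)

ratio ≈ 0.250

With N identical shields there are N+1 = 4 gaps in series, each with the same radiative resistance, so the flux falls to 1/(N+1) of its unshielded value.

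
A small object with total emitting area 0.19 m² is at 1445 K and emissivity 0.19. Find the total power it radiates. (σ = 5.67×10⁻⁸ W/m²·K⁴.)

P ≈ 8920 W

Stefan–Boltzmann: P = εσAT⁴ = 0.19 × 5.67×10⁻⁸ × 0.190 × (1445)⁴ = 0.19 × 5.67×10⁻⁸ × 0.190 × 4.36×10^12.
P = 8920 W.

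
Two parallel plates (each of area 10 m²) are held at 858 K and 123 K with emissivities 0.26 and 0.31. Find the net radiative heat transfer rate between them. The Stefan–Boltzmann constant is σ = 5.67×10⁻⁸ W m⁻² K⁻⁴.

Q ≈ 50600 W

For two large parallel gray plates, q = σ(T₁⁴ − T₂⁴) / (1/ε₁ + 1/ε₂ − 1).
1/ε₁ + 1/ε₂ − 1 = 1/0.26 + 1/0.31 − 1 = 6.072.
T₁⁴ − T₂⁴ = 5.42×10^11 − 2.29×10^8 = 5.42×10^11 K⁴.
q = 5.67×10⁻⁸ × 5.42×10^11 / 6.072 = 5060 W/m².
Q = q·A = 5060 × 10 = 50600 W.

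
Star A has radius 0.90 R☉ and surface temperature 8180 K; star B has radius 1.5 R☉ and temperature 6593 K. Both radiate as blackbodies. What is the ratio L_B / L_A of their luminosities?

L = 4πR²σT⁴ ∝ R²T⁴, so L_B/L_A = (1.5/0.90)² × (6593/8180)⁴ = 2.78 × 0.422 = 1.17.

L_B/L_A ≈ 1.17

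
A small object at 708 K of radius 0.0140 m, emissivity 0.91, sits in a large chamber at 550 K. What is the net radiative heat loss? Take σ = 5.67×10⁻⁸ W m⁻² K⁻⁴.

A = 4πr² = 4π × (0.0140)² = 2.46×10^-3 m².
Q = εσA(T⁴ − T_s⁴). T⁴ − T_s⁴ = (708)⁴ − (550)⁴ = 2.51×10^11 − 9.15×10^10 = 1.60×10^11 K⁴.
Q = 0.91 × 5.67×10⁻⁸ × 2.46×10^-3 × 1.60×10^11 = 20.3 W.

Q ≈ 20.3 W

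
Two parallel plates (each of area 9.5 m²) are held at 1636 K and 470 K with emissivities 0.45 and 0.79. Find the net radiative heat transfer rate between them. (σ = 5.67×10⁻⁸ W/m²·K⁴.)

For two large parallel gray plates, q = σ(T₁⁴ − T₂⁴) / (1/ε₁ + 1/ε₂ − 1).
1/ε₁ + 1/ε₂ − 1 = 1/0.45 + 1/0.79 − 1 = 2.488.
T₁⁴ − T₂⁴ = 7.16×10^12 − 4.88×10^10 = 7.11×10^12 K⁴.
q = 5.67×10⁻⁸ × 7.11×10^12 / 2.488 = 1.62×10^5 W/m².
Q = q·A = 1.62×10^5 × 9.5 = 1.54×10^6 W.

Q ≈ 1.54×10^6 W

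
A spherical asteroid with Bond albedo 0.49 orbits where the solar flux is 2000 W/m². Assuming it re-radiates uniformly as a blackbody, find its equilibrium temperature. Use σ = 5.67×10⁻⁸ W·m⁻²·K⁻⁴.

Power absorbed = (1−a)S·πR²; power emitted = 4πR²σT⁴. Equating and cancelling πR²:
T = ((1−a)S / 4σ)^(1/4) = (1020 / (4 × 5.67×10⁻⁸))^(1/4) = (4.50×10^9)^(1/4).
T = 259 K.

T ≈ 259 K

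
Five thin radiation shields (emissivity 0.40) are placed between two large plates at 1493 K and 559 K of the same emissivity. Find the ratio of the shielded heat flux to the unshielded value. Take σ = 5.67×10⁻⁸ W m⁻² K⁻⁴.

With N identical shields there are N+1 = 6 gaps in series, each with the same radiative resistance, so the flux falls to 1/(N+1) of its unshielded value.

ratio ≈ 0.167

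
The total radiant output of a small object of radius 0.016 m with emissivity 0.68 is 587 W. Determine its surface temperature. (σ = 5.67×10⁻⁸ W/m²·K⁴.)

A = 4πr² = 4π × (0.016)² = 3.22×10^-3 m².
From P = εσAT⁴, T = (P / εσA)^(1/4) = (587 / (0.68 × 5.67×10⁻⁸ × 3.22×10^-3))^(1/4).
T = (4.73×10^12)^(1/4) = 1470 K.

T ≈ 1470 K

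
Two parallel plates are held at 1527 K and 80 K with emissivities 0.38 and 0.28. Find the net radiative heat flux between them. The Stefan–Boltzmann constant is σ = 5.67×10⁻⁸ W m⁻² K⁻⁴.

For two large parallel gray plates, q = σ(T₁⁴ − T₂⁴) / (1/ε₁ + 1/ε₂ − 1).
1/ε₁ + 1/ε₂ − 1 = 1/0.38 + 1/0.28 − 1 = 5.203.
T₁⁴ − T₂⁴ = 5.44×10^12 − 4.10×10^7 = 5.44×10^12 K⁴.
q = 5.67×10⁻⁸ × 5.44×10^12 / 5.203 = 59200 W/m².

q ≈ 59200 W/m²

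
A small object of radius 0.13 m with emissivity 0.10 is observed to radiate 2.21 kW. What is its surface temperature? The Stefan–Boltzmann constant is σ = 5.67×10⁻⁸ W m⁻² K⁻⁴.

T ≈ 1160 K

A = 4πr² = 4π × (0.13)² = 0.212 m².
From P = εσAT⁴, T = (P / εσA)^(1/4) = (2210 / (0.10 × 5.67×10⁻⁸ × 0.212))^(1/4).
T = (1.84×10^12)^(1/4) = 1160 K.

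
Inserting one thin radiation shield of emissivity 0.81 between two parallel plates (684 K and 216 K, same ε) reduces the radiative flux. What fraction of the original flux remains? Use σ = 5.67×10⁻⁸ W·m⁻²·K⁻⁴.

With N identical shields there are N+1 = 2 gaps in series, each with the same radiative resistance, so the flux falls to 1/(N+1) of its unshielded value.

ratio ≈ 0.500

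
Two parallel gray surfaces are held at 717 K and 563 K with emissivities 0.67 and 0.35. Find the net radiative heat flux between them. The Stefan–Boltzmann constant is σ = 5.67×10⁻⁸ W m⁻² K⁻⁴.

q ≈ 2770 W/m²

For two large parallel gray plates, q = σ(T₁⁴ − T₂⁴) / (1/ε₁ + 1/ε₂ − 1).
1/ε₁ + 1/ε₂ − 1 = 1/0.67 + 1/0.35 − 1 = 3.350.
T₁⁴ − T₂⁴ = 2.64×10^11 − 1.00×10^11 = 1.64×10^11 K⁴.
q = 5.67×10⁻⁸ × 1.64×10^11 / 3.350 = 2770 W/m².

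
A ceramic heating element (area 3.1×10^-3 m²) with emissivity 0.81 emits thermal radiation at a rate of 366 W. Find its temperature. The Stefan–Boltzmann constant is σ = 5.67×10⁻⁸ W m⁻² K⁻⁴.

T ≈ 1270 K

From P = εσAT⁴, T = (P / εσA)^(1/4) = (366 / (0.81 × 5.67×10⁻⁸ × 3.10×10^-3))^(1/4).
T = (2.57×10^12)^(1/4) = 1270 K.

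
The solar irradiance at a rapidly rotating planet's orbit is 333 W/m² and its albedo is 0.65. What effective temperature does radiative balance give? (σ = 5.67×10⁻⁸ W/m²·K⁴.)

T ≈ 151 K

Power absorbed = (1−a)S·πR²; power emitted = 4πR²σT⁴. Equating and cancelling πR²:
T = ((1−a)S / 4σ)^(1/4) = (117 / (4 × 5.67×10⁻⁸))^(1/4) = (5.14×10^8)^(1/4).
T = 151 K.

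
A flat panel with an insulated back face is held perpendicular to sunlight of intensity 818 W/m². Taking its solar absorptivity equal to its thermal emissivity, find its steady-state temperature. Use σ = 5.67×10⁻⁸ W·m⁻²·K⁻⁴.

Absorbed flux αS = emitted flux εσT⁴ (one radiating face); with α = ε, T = (S/σ)^(1/4).
T = (818 / 5.67×10⁻⁸)^(1/4) = (1.44×10^10)^(1/4).
T = 347 K.

T ≈ 347 K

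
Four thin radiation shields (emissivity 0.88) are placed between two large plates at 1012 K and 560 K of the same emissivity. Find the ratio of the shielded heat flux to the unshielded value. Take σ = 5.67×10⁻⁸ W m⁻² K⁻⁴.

ratio ≈ 0.200

With N identical shields there are N+1 = 5 gaps in series, each with the same radiative resistance, so the flux falls to 1/(N+1) of its unshielded value.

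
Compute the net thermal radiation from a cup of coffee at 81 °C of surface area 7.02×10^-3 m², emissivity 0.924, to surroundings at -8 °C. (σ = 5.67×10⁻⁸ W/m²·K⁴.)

Convert: 81 °C = 354 K; -8 °C = 265 K.
Q = εσA(T⁴ − T_s⁴). T⁴ − T_s⁴ = (354)⁴ − (265)⁴ = 1.57×10^10 − 4.93×10^9 = 1.08×10^10 K⁴.
Q = 0.924 × 5.67×10⁻⁸ × 7.02×10^-3 × 1.08×10^10 = 3.96 W.

Q ≈ 3.96 W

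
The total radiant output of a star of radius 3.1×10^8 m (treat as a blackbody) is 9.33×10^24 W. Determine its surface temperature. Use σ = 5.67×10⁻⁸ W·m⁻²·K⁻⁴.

A = 4πr² = 4π × (3.1×10^8)² = 1.21×10^18 m².
From P = σAT⁴, T = (P / σA)^(1/4) = (9.33×10^24 / (5.67×10⁻⁸ × 1.21×10^18))^(1/4).
T = (1.36×10^14)^(1/4) = 3420 K.

T ≈ 3420 K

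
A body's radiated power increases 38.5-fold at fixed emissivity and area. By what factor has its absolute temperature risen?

factor ≈ 2.49

P ∝ T⁴ ⇒ T ∝ P^(1/4), so T scales by (38.5)^(1/4) = 2.49.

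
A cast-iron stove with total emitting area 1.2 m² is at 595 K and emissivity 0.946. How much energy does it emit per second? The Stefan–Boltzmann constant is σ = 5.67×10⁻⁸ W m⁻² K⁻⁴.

P ≈ 8070 W

P = εσAT⁴ = 0.946 × 5.67×10⁻⁸ × 1.20 × (595)⁴ = 0.946 × 5.67×10⁻⁸ × 1.20 × 1.25×10^11.
P = 8070 W.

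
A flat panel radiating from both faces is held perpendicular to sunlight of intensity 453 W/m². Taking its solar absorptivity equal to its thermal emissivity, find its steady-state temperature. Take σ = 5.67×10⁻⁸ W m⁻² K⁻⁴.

Absorbed flux αS = emitted flux 2εσT⁴ per unit area; with α = ε this gives T = (S/2σ)^(1/4).
T = (453 / (2 × 5.67×10⁻⁸))^(1/4) = (3.99×10^9)^(1/4).
T = 251 K.

T ≈ 251 K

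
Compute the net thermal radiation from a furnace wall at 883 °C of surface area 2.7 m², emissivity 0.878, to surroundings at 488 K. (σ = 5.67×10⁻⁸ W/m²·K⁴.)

Q ≈ 2.32×10^5 W

Convert: 883 °C = 1156 K.
Q = εσA(T⁴ − T_s⁴). T⁴ − T_s⁴ = (1156)⁴ − (488)⁴ = 1.79×10^12 − 5.67×10^10 = 1.73×10^12 K⁴.
Q = 0.878 × 5.67×10⁻⁸ × 2.70 × 1.73×10^12 = 2.32×10^5 W.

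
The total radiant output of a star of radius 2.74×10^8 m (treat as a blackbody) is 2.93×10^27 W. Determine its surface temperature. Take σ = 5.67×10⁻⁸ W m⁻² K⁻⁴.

A = 4πr² = 4π × (2.74×10^8)² = 9.43×10^17 m².
From P = σAT⁴, T = (P / σA)^(1/4) = (2.93×10^27 / (5.67×10⁻⁸ × 9.43×10^17))^(1/4).
T = (5.48×10^16)^(1/4) = 15300 K.

T ≈ 15300 K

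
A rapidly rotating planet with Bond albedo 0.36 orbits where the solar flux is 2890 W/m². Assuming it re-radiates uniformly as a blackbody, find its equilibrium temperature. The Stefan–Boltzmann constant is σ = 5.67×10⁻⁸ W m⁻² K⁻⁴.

Power absorbed = (1−a)S·πR²; power emitted = 4πR²σT⁴. Equating and cancelling πR²:
T = ((1−a)S / 4σ)^(1/4) = (1850 / (4 × 5.67×10⁻⁸))^(1/4) = (8.16×10^9)^(1/4).
T = 301 K.

T ≈ 301 K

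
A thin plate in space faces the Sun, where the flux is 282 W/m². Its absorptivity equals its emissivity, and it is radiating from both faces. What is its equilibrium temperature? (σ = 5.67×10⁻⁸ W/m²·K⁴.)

Absorbed flux αS = emitted flux 2εσT⁴ per unit area; with α = ε this gives T = (S/2σ)^(1/4).
T = (282 / (2 × 5.67×10⁻⁸))^(1/4) = (2.49×10^9)^(1/4).
T = 223 K.

T ≈ 223 K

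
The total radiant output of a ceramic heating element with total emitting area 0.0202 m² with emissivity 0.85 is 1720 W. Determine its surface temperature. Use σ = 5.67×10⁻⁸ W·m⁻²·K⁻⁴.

T ≈ 1150 K

From P = εσAT⁴, T = (P / εσA)^(1/4) = (1720 / (0.85 × 5.67×10⁻⁸ × 0.0202))^(1/4).
T = (1.77×10^12)^(1/4) = 1150 K.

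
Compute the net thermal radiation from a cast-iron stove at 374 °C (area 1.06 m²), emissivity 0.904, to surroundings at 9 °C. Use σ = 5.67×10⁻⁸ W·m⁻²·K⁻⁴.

Q ≈ 9180 W

Convert: 374 °C = 647 K; 9 °C = 282 K.
Q = εσA(T⁴ − T_s⁴). T⁴ − T_s⁴ = (647)⁴ − (282)⁴ = 1.75×10^11 − 6.32×10^9 = 1.69×10^11 K⁴.
Q = 0.904 × 5.67×10⁻⁸ × 1.06 × 1.69×10^11 = 9180 W.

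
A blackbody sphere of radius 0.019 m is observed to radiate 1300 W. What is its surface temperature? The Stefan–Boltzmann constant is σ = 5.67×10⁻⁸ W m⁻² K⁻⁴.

A = 4πr² = 4π × (0.019)² = 4.54×10^-3 m².
From P = σAT⁴, T = (P / σA)^(1/4) = (1300 / (5.67×10⁻⁸ × 4.54×10^-3))^(1/4).
T = (5.05×10^12)^(1/4) = 1500 K.

T ≈ 1500 K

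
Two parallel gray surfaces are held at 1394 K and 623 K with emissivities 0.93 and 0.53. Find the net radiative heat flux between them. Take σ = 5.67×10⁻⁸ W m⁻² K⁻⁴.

For two large parallel gray plates, q = σ(T₁⁴ − T₂⁴) / (1/ε₁ + 1/ε₂ − 1).
1/ε₁ + 1/ε₂ − 1 = 1/0.93 + 1/0.53 − 1 = 1.962.
T₁⁴ − T₂⁴ = 3.78×10^12 − 1.51×10^11 = 3.63×10^12 K⁴.
q = 5.67×10⁻⁸ × 3.63×10^12 / 1.962 = 1.05×10^5 W/m².

q ≈ 1.05×10^5 W/m²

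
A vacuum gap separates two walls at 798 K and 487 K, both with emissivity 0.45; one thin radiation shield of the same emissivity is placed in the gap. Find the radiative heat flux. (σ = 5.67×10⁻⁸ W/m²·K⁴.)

q ≈ 2870 W/m²

Each of the 2 gaps contributes resistance (2/ε − 1) = 2/0.45 − 1 = 3.444; total = 6.889.
q = σ(T₁⁴ − T₂⁴) / 6.889 = 5.67×10⁻⁸ × 3.49×10^11 / 6.889 = 2870 W/m².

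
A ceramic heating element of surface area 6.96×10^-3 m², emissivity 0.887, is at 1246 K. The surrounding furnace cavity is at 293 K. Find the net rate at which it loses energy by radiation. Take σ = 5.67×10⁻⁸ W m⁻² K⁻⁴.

Q ≈ 841 W

Q = εσA(T⁴ − T_s⁴). T⁴ − T_s⁴ = (1246)⁴ − (293)⁴ = 2.41×10^12 − 7.37×10^9 = 2.40×10^12 K⁴.
Q = 0.887 × 5.67×10⁻⁸ × 6.96×10^-3 × 2.40×10^12 = 841 W.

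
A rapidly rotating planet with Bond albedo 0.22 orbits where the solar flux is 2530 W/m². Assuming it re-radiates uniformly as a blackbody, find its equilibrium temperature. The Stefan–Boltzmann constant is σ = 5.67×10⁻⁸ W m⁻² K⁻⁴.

Power absorbed = (1−a)S·πR²; power emitted = 4πR²σT⁴. Equating and cancelling πR²:
T = ((1−a)S / 4σ)^(1/4) = (1970 / (4 × 5.67×10⁻⁸))^(1/4) = (8.70×10^9)^(1/4).
T = 305 K.

T ≈ 305 K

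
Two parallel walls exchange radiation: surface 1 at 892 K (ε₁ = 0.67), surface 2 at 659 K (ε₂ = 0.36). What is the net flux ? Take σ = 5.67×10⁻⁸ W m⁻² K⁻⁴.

For two large parallel gray plates, q = σ(T₁⁴ − T₂⁴) / (1/ε₁ + 1/ε₂ − 1).
1/ε₁ + 1/ε₂ − 1 = 1/0.67 + 1/0.36 − 1 = 3.270.
T₁⁴ − T₂⁴ = 6.33×10^11 − 1.89×10^11 = 4.44×10^11 K⁴.
q = 5.67×10⁻⁸ × 4.44×10^11 / 3.270 = 7710 W/m².

q ≈ 7710 W/m²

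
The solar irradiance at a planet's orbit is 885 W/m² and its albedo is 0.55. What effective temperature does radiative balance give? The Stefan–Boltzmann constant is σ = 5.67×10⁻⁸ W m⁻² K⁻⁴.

T ≈ 205 K

Power absorbed = (1−a)S·πR²; power emitted = 4πR²σT⁴. Equating and cancelling πR²:
T = ((1−a)S / 4σ)^(1/4) = (398 / (4 × 5.67×10⁻⁸))^(1/4) = (1.76×10^9)^(1/4).
T = 205 K.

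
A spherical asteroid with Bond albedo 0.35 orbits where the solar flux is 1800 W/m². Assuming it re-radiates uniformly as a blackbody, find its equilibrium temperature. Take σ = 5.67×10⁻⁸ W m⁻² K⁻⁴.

T ≈ 268 K

Power absorbed = (1−a)S·πR²; power emitted = 4πR²σT⁴. Equating and cancelling πR²:
T = ((1−a)S / 4σ)^(1/4) = (1170 / (4 × 5.67×10⁻⁸))^(1/4) = (5.16×10^9)^(1/4).
T = 268 K.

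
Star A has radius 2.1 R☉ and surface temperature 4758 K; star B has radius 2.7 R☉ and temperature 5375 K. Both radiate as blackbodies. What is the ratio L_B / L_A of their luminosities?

L = 4πR²σT⁴ ∝ R²T⁴, so L_B/L_A = (2.7/2.1)² × (5375/4758)⁴ = 1.65 × 1.63 = 2.69.

L_B/L_A ≈ 2.69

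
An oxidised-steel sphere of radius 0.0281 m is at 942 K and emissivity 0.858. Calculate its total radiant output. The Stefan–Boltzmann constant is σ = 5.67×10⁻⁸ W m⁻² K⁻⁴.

P ≈ 380 W

A = 4πr² = 4π × (0.0281)² = 9.92×10^-3 m².
Stefan–Boltzmann: P = εσAT⁴ = 0.858 × 5.67×10⁻⁸ × 9.92×10^-3 × (942)⁴ = 0.858 × 5.67×10⁻⁸ × 9.92×10^-3 × 7.87×10^11.
P = 380 W.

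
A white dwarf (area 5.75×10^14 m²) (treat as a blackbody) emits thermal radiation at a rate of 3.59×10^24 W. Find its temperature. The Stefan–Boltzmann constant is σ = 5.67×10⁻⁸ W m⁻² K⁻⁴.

From P = σAT⁴, T = (P / σA)^(1/4) = (3.59×10^24 / (5.67×10⁻⁸ × 5.75×10^14))^(1/4).
T = (1.10×10^17)^(1/4) = 18200 K.

T ≈ 18200 K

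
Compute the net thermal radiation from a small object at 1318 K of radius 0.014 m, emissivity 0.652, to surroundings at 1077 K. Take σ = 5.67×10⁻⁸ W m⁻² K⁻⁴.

Q ≈ 152 W

A = 4πr² = 4π × (0.014)² = 2.46×10^-3 m².
Q = εσA(T⁴ − T_s⁴). T⁴ − T_s⁴ = (1318)⁴ − (1077)⁴ = 3.02×10^12 − 1.35×10^12 = 1.67×10^12 K⁴.
Q = 0.652 × 5.67×10⁻⁸ × 2.46×10^-3 × 1.67×10^12 = 152 W.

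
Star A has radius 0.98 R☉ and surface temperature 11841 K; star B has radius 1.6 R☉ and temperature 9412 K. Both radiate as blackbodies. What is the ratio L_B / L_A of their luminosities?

L = 4πR²σT⁴ ∝ R²T⁴, so L_B/L_A = (1.6/0.98)² × (9412/11841)⁴ = 2.67 × 0.399 = 1.06.

L_B/L_A ≈ 1.06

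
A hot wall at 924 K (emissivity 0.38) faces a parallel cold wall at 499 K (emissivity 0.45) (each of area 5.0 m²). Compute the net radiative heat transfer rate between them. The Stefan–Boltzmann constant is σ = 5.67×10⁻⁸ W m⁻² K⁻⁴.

For two large parallel gray plates, q = σ(T₁⁴ − T₂⁴) / (1/ε₁ + 1/ε₂ − 1).
1/ε₁ + 1/ε₂ − 1 = 1/0.38 + 1/0.45 − 1 = 3.854.
T₁⁴ − T₂⁴ = 7.29×10^11 − 6.20×10^10 = 6.67×10^11 K⁴.
q = 5.67×10⁻⁸ × 6.67×10^11 / 3.854 = 9810 W/m².
Q = q·A = 9810 × 5.0 = 49100 W.

Q ≈ 49100 W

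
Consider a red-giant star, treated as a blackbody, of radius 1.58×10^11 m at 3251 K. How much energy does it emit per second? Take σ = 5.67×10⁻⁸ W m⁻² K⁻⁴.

P ≈ 1.99×10^30 W

A = 4πr² = 4π × (1.58×10^11)² = 3.14×10^23 m².
P = σAT⁴ = 5.67×10⁻⁸ × 3.14×10^23 × (3251)⁴ = 5.67×10⁻⁸ × 3.14×10^23 × 1.12×10^14.
P = 1.99×10^30 W.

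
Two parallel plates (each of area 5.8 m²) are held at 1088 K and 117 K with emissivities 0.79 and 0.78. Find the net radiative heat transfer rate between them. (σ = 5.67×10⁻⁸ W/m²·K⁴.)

For two large parallel gray plates, q = σ(T₁⁴ − T₂⁴) / (1/ε₁ + 1/ε₂ − 1).
1/ε₁ + 1/ε₂ − 1 = 1/0.79 + 1/0.78 − 1 = 1.548.
T₁⁴ − T₂⁴ = 1.40×10^12 − 1.87×10^8 = 1.40×10^12 K⁴.
q = 5.67×10⁻⁸ × 1.40×10^12 / 1.548 = 51300 W/m².
Q = q·A = 51300 × 5.8 = 2.98×10^5 W.

Q ≈ 2.98×10^5 W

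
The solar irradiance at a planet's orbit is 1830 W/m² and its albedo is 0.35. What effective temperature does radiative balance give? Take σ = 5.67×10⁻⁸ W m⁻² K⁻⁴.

T ≈ 269 K

Power absorbed = (1−a)S·πR²; power emitted = 4πR²σT⁴. Equating and cancelling πR²:
T = ((1−a)S / 4σ)^(1/4) = (1190 / (4 × 5.67×10⁻⁸))^(1/4) = (5.24×10^9)^(1/4).
T = 269 K.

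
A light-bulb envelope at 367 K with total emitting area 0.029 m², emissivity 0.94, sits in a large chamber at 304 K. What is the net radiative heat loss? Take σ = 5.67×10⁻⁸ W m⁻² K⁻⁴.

Q = εσA(T⁴ − T_s⁴). T⁴ − T_s⁴ = (367)⁴ − (304)⁴ = 1.81×10^10 − 8.54×10^9 = 9.60×10^9 K⁴.
Q = 0.94 × 5.67×10⁻⁸ × 0.0290 × 9.60×10^9 = 14.8 W.

Q ≈ 14.8 W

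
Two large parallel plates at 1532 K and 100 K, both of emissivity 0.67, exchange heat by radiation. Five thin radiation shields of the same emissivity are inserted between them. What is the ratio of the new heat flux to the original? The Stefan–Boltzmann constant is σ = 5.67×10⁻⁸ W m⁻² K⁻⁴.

ratio ≈ 0.167

With N identical shields there are N+1 = 6 gaps in series, each with the same radiative resistance, so the flux falls to 1/(N+1) of its unshielded value.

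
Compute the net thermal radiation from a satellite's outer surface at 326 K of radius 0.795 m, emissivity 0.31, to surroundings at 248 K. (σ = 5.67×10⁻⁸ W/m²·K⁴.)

Q ≈ 1050 W

A = 4πr² = 4π × (0.795)² = 7.94 m².
Q = εσA(T⁴ − T_s⁴). T⁴ − T_s⁴ = (326)⁴ − (248)⁴ = 1.13×10^10 − 3.78×10^9 = 7.51×10^9 K⁴.
Q = 0.31 × 5.67×10⁻⁸ × 7.94 × 7.51×10^9 = 1050 W.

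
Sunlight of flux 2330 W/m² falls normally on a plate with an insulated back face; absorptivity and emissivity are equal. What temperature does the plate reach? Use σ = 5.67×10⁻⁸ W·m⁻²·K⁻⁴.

Absorbed flux αS = emitted flux εσT⁴ (one radiating face); with α = ε, T = (S/σ)^(1/4).
T = (2330 / 5.67×10⁻⁸)^(1/4) = (4.11×10^10)^(1/4).
T = 450 K.

T ≈ 450 K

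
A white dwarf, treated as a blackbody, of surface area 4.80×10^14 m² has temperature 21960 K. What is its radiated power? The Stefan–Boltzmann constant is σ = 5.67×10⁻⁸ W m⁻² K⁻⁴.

P = σAT⁴ = 5.67×10⁻⁸ × 4.80×10^14 × (21960)⁴ = 5.67×10⁻⁸ × 4.80×10^14 × 2.33×10^17.
P = 6.33×10^24 W.

P ≈ 6.33×10^24 W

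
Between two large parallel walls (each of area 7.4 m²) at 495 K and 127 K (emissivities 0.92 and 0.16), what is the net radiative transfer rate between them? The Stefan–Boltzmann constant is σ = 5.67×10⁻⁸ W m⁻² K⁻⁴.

Q ≈ 3960 W

For two large parallel gray plates, q = σ(T₁⁴ − T₂⁴) / (1/ε₁ + 1/ε₂ − 1).
1/ε₁ + 1/ε₂ − 1 = 1/0.92 + 1/0.16 − 1 = 6.337.
T₁⁴ − T₂⁴ = 6.00×10^10 − 2.60×10^8 = 5.98×10^10 K⁴.
q = 5.67×10⁻⁸ × 5.98×10^10 / 6.337 = 535 W/m².
Q = q·A = 535 × 7.4 = 3960 W.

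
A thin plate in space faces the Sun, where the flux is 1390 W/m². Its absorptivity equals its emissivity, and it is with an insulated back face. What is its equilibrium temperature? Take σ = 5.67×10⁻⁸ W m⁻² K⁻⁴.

T ≈ 396 K

Absorbed flux αS = emitted flux εσT⁴ (one radiating face); with α = ε, T = (S/σ)^(1/4).
T = (1390 / 5.67×10⁻⁸)^(1/4) = (2.45×10^10)^(1/4).
T = 396 K.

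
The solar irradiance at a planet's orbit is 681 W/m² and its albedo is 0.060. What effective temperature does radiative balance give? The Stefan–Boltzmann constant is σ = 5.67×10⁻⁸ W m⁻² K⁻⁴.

T ≈ 230 K

Power absorbed = (1−a)S·πR²; power emitted = 4πR²σT⁴. Equating and cancelling πR²:
T = ((1−a)S / 4σ)^(1/4) = (640 / (4 × 5.67×10⁻⁸))^(1/4) = (2.82×10^9)^(1/4).
T = 230 K.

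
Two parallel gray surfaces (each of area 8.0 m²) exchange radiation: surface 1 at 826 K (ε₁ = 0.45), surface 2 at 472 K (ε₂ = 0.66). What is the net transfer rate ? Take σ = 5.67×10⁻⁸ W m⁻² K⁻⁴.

For two large parallel gray plates, q = σ(T₁⁴ − T₂⁴) / (1/ε₁ + 1/ε₂ − 1).
1/ε₁ + 1/ε₂ − 1 = 1/0.45 + 1/0.66 − 1 = 2.737.
T₁⁴ − T₂⁴ = 4.66×10^11 − 4.96×10^10 = 4.16×10^11 K⁴.
q = 5.67×10⁻⁸ × 4.16×10^11 / 2.737 = 8610 W/m².
Q = q·A = 8610 × 8.0 = 68900 W.

Q ≈ 68900 W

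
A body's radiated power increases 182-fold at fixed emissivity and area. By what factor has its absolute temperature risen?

factor ≈ 3.67

P ∝ T⁴ ⇒ T ∝ P^(1/4), so T scales by (182)^(1/4) = 3.67.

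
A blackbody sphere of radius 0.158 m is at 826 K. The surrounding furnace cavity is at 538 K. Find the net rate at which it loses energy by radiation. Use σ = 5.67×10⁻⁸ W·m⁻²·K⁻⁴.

Q ≈ 6790 W

A = 4πr² = 4π × (0.158)² = 0.314 m².
Q = σA(T⁴ − T_s⁴). T⁴ − T_s⁴ = (826)⁴ − (538)⁴ = 4.66×10^11 − 8.38×10^10 = 3.82×10^11 K⁴.
Q = 5.67×10⁻⁸ × 0.314 × 3.82×10^11 = 6790 W.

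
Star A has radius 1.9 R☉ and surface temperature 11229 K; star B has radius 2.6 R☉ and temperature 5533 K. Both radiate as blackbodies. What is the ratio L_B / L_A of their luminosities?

L_B/L_A ≈ 0.110

L = 4πR²σT⁴ ∝ R²T⁴, so L_B/L_A = (2.6/1.9)² × (5533/11229)⁴ = 1.87 × 0.0589 = 0.110.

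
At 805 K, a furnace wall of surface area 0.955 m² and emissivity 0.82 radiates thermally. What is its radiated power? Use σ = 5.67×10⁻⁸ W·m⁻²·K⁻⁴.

P ≈ 18600 W

P = εσAT⁴ = 0.82 × 5.67×10⁻⁸ × 0.955 × (805)⁴ = 0.82 × 5.67×10⁻⁸ × 0.955 × 4.20×10^11.
P = 18600 W.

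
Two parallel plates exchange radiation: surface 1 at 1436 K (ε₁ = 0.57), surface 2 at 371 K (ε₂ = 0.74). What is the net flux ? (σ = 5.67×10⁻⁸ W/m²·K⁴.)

For two large parallel gray plates, q = σ(T₁⁴ − T₂⁴) / (1/ε₁ + 1/ε₂ − 1).
1/ε₁ + 1/ε₂ − 1 = 1/0.57 + 1/0.74 − 1 = 2.106.
T₁⁴ − T₂⁴ = 4.25×10^12 − 1.89×10^10 = 4.23×10^12 K⁴.
q = 5.67×10⁻⁸ × 4.23×10^12 / 2.106 = 1.14×10^5 W/m².

q ≈ 1.14×10^5 W/m²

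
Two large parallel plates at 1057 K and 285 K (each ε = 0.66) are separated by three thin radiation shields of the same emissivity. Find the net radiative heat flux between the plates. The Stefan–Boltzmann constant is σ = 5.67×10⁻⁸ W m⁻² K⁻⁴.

q ≈ 8670 W/m²

Each of the 4 gaps contributes resistance (2/ε − 1) = 2/0.66 − 1 = 2.030; total = 8.121.
q = σ(T₁⁴ − T₂⁴) / 8.121 = 5.67×10⁻⁸ × 1.24×10^12 / 8.121 = 8670 W/m².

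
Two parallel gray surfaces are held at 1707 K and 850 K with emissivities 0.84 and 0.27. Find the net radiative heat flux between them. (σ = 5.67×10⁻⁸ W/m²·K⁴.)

For two large parallel gray plates, q = σ(T₁⁴ − T₂⁴) / (1/ε₁ + 1/ε₂ − 1).
1/ε₁ + 1/ε₂ − 1 = 1/0.84 + 1/0.27 − 1 = 3.894.
T₁⁴ − T₂⁴ = 8.49×10^12 − 5.22×10^11 = 7.97×10^12 K⁴.
q = 5.67×10⁻⁸ × 7.97×10^12 / 3.894 = 1.16×10^5 W/m².

q ≈ 1.16×10^5 W/m²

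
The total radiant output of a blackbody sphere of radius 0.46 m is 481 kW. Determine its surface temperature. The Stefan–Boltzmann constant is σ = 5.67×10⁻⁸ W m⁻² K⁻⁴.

A = 4πr² = 4π × (0.46)² = 2.66 m².
From P = σAT⁴, T = (P / σA)^(1/4) = (4.81×10^5 / (5.67×10⁻⁸ × 2.66))^(1/4).
T = (3.19×10^12)^(1/4) = 1340 K.

T ≈ 1340 K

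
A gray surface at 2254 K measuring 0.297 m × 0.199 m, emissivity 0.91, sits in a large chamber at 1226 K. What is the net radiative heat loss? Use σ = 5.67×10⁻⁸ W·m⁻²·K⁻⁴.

Q ≈ 71800 W

A = 0.297 × 0.199 = 0.0591 m².
Q = εσA(T⁴ − T_s⁴). T⁴ − T_s⁴ = (2254)⁴ − (1226)⁴ = 2.58×10^13 − 2.26×10^12 = 2.36×10^13 K⁴.
Q = 0.91 × 5.67×10⁻⁸ × 0.0591 × 2.36×10^13 = 71800 W.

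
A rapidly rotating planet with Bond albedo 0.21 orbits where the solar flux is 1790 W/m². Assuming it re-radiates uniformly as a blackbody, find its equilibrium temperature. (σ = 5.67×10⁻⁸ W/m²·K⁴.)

Power absorbed = (1−a)S·πR²; power emitted = 4πR²σT⁴. Equating and cancelling πR²:
T = ((1−a)S / 4σ)^(1/4) = (1410 / (4 × 5.67×10⁻⁸))^(1/4) = (6.24×10^9)^(1/4).
T = 281 K.

T ≈ 281 K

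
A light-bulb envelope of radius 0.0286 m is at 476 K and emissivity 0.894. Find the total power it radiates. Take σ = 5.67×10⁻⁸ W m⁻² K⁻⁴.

A = 4πr² = 4π × (0.0286)² = 0.0103 m².
P = εσAT⁴ = 0.894 × 5.67×10⁻⁸ × 0.0103 × (476)⁴ = 0.894 × 5.67×10⁻⁸ × 0.0103 × 5.13×10^10.
P = 26.7 W.

P ≈ 26.7 W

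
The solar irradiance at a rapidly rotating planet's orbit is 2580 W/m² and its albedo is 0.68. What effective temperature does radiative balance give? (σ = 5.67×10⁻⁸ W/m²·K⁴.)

Power absorbed = (1−a)S·πR²; power emitted = 4πR²σT⁴. Equating and cancelling πR²:
T = ((1−a)S / 4σ)^(1/4) = (826 / (4 × 5.67×10⁻⁸))^(1/4) = (3.64×10^9)^(1/4).
T = 246 K.

T ≈ 246 K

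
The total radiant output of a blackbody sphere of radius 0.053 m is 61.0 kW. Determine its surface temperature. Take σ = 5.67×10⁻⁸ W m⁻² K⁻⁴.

T ≈ 2350 K

A = 4πr² = 4π × (0.053)² = 0.0353 m².
From P = σAT⁴, T = (P / σA)^(1/4) = (61000 / (5.67×10⁻⁸ × 0.0353))^(1/4).
T = (3.05×10^13)^(1/4) = 2350 K.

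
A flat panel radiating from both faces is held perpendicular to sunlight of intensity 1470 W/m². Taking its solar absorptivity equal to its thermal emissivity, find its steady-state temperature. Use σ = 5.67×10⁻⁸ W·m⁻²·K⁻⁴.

T ≈ 337 K

Absorbed flux αS = emitted flux 2εσT⁴ per unit area; with α = ε this gives T = (S/2σ)^(1/4).
T = (1470 / (2 × 5.67×10⁻⁸))^(1/4) = (1.30×10^10)^(1/4).
T = 337 K.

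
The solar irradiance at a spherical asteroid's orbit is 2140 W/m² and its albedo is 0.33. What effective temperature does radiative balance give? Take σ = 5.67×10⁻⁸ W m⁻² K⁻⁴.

T ≈ 282 K

Power absorbed = (1−a)S·πR²; power emitted = 4πR²σT⁴. Equating and cancelling πR²:
T = ((1−a)S / 4σ)^(1/4) = (1430 / (4 × 5.67×10⁻⁸))^(1/4) = (6.32×10^9)^(1/4).
T = 282 K.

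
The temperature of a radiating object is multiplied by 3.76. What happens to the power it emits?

P ∝ T⁴, so the power scales as (3.76)⁴ = 200.

factor ≈ 200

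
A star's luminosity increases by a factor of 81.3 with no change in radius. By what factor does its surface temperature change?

factor ≈ 3.00

P ∝ T⁴ ⇒ T ∝ P^(1/4), so T scales by (81.3)^(1/4) = 3.00.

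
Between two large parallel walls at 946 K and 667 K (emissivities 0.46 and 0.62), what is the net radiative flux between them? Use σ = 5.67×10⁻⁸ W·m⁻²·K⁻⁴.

q ≈ 12300 W/m²

For two large parallel gray plates, q = σ(T₁⁴ − T₂⁴) / (1/ε₁ + 1/ε₂ − 1).
1/ε₁ + 1/ε₂ − 1 = 1/0.46 + 1/0.62 − 1 = 2.787.
T₁⁴ − T₂⁴ = 8.01×10^11 − 1.98×10^11 = 6.03×10^11 K⁴.
q = 5.67×10⁻⁸ × 6.03×10^11 / 2.787 = 12300 W/m².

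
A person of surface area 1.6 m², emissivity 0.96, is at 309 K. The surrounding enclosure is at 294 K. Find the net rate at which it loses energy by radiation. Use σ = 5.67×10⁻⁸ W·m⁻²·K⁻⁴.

Q = εσA(T⁴ − T_s⁴). T⁴ − T_s⁴ = (309)⁴ − (294)⁴ = 9.12×10^9 − 7.47×10^9 = 1.65×10^9 K⁴.
Q = 0.96 × 5.67×10⁻⁸ × 1.60 × 1.65×10^9 = 143 W.

Q ≈ 143 W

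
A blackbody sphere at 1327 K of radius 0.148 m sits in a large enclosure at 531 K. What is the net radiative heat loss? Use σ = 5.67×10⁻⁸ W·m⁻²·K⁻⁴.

A = 4πr² = 4π × (0.148)² = 0.275 m².
Q = σA(T⁴ − T_s⁴). T⁴ − T_s⁴ = (1327)⁴ − (531)⁴ = 3.10×10^12 − 7.95×10^10 = 3.02×10^12 K⁴.
Q = 5.67×10⁻⁸ × 0.275 × 3.02×10^12 = 47200 W.

Q ≈ 47200 W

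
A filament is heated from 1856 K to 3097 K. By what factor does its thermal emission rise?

ratio ≈ 7.75

P ∝ T⁴, so the ratio is (3097/1856)⁴ = (1.669)⁴ = 7.75.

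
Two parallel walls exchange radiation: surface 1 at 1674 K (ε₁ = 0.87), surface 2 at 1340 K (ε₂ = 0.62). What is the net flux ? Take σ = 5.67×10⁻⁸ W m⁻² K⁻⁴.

For two large parallel gray plates, q = σ(T₁⁴ − T₂⁴) / (1/ε₁ + 1/ε₂ − 1).
1/ε₁ + 1/ε₂ − 1 = 1/0.87 + 1/0.62 − 1 = 1.762.
T₁⁴ − T₂⁴ = 7.85×10^12 − 3.22×10^12 = 4.63×10^12 K⁴.
q = 5.67×10⁻⁸ × 4.63×10^12 / 1.762 = 1.49×10^5 W/m².

q ≈ 1.49×10^5 W/m²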